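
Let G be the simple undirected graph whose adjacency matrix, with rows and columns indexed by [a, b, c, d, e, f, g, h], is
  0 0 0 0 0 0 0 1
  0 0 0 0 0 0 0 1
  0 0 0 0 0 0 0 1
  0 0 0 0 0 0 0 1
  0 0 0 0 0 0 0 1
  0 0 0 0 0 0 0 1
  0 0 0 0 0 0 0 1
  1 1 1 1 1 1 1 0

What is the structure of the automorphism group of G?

the symmetric group on 7 letters

Vertex h has degree 7 and every other vertex has degree 1, so G is the star K_{1,7} with centre h. The 7 leaves are pairwise interchangeable while the centre is fixed, giving Aut(G) = S_7.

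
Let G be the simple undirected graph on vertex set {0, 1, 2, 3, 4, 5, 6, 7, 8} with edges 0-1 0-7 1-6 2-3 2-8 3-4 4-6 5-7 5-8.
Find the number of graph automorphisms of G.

G is 2-regular and connected on 9 vertices, i.e. the cycle C_9. C_9 has 9 rotations and 9 reflections, so Aut(C_9) ≅ D_9 of order 18.

18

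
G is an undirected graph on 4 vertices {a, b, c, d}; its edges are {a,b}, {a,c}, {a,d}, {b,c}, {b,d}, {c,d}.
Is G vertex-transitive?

Yes

Every vertex has degree 3, so G is the complete graph K_4. Any permutation of the 4 vertices preserves K_4, so Aut(K_4) = S_4 of order 4! = 24. This group acts transitively on the 4 vertices.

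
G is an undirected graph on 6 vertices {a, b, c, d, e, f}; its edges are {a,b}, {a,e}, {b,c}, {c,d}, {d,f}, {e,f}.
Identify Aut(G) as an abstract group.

G is 2-regular and connected on 6 vertices, i.e. the cycle C_6. C_6 has 6 rotations and 6 reflections, so Aut(C_6) ≅ D_6 of order 12.

the dihedral group of order 12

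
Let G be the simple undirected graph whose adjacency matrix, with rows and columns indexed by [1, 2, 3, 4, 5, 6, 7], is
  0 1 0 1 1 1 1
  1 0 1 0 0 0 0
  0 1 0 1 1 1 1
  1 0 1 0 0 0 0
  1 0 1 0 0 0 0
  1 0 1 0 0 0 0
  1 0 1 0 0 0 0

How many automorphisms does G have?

The vertices split by degree into {1, 3} (degree 5) and {2, 4, 5, 6, 7} (degree 2); every edge runs between the two parts, so G is the complete bipartite graph K_{2,5}. Automorphisms preserve the bipartition setwise (since the parts differ in size) and act as S_5 × S_2 within it; |Aut| = 240.

240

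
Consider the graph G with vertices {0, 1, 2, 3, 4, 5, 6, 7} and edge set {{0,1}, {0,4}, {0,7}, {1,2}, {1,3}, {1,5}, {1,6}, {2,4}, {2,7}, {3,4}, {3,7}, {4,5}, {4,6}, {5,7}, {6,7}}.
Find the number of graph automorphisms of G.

720

The vertices split by degree into {1, 4, 7} (degree 5) and {0, 2, 3, 5, 6} (degree 3); every edge runs between the two parts, so G is the complete bipartite graph K_{3,5}. The parts have unequal sizes, so no automorphism swaps them; each part is permuted independently, giving S_5 × S_3 of order 5!·3! = 720.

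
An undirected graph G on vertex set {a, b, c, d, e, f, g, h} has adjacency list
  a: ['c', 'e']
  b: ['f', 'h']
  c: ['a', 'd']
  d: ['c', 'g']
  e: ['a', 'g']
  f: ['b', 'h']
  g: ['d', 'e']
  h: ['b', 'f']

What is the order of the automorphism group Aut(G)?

G has two connected components, {a, c, d, e, g} and {b, f, h}; each is 2-regular, so G = C_5 ⊔ C_3. The components are non-isomorphic (different sizes), so Aut(G) = Aut(C_3) × Aut(C_5) = D_3 × D_5 of order 6·10 = 60.

60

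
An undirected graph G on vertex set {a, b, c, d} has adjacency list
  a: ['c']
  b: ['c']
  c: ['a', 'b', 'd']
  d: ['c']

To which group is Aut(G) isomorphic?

Vertex c has degree 3 and every other vertex has degree 1, so G is the star K_{1,3} with centre c. The 3 leaves are pairwise interchangeable while the centre is fixed, giving Aut(G) = S_3.

S_3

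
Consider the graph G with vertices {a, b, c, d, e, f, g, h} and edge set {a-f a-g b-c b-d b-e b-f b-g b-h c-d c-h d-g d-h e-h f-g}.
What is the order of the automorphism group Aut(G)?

1

The degree sequence is [2, 6, 3, 4, 2, 3, 4, 4]. Checking the degree-preserving permutations of the vertex set shows that none except the identity preserves every edge, so Aut(G) is trivial.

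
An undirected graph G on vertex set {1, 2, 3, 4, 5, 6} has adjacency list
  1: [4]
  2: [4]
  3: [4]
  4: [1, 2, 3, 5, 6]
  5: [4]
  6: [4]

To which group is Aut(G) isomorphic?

S_5

Vertex 4 has degree 5 and every other vertex has degree 1, so G is the star K_{1,5} with centre 4. The 5 leaves are pairwise interchangeable while the centre is fixed, giving Aut(G) = S_5.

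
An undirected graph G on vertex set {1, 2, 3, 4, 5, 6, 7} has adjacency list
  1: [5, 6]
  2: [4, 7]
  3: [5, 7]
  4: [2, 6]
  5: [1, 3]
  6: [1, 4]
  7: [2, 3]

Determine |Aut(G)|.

Every vertex has degree 2 and the graph is connected, so G is the 7-cycle C_7. The automorphisms of the 7-cycle are exactly the symmetries of a regular 7-gon: the dihedral group D_7, |D_7| = 14.

14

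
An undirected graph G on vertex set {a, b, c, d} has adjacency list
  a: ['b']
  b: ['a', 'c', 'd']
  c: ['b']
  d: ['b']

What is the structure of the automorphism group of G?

S_3

Vertex b has degree 3 and every other vertex has degree 1, so G is the star K_{1,3} with centre b. Any automorphism fixes the centre and permutes the 3 leaves freely, so Aut(G) ≅ S_3 of order 3! = 6.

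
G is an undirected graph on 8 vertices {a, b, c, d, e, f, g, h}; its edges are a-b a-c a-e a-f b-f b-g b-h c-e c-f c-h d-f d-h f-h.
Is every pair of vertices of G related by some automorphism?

Vertex f is the only vertex of degree 5, so every automorphism fixes it; G is not vertex-transitive.

No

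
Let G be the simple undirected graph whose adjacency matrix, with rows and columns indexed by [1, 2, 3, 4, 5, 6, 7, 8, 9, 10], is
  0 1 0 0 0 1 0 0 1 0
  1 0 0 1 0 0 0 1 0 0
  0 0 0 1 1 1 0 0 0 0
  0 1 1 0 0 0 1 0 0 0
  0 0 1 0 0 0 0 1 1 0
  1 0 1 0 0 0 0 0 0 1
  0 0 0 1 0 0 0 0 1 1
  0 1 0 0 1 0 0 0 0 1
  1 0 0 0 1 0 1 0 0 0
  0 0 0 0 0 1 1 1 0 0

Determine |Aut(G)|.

G is 3-regular on 10 vertices with no triangles and no 4-cycles (girth 5): this is the Petersen graph. Viewing the Petersen graph as the Kneser graph K(5,2) — vertices are 2-subsets of {1,…,5}, edges join disjoint pairs — its automorphisms are exactly the permutations of the 5-element set, so Aut ≅ S_5 of order 120.

120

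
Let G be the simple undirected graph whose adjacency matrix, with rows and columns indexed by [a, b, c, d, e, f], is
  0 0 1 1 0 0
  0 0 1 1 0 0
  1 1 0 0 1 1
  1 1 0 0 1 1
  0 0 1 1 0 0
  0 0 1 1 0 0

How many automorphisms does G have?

The vertices split by degree into {c, d} (degree 4) and {a, b, e, f} (degree 2); every edge runs between the two parts, so G is the complete bipartite graph K_{2,4}. Automorphisms preserve the bipartition setwise (since the parts differ in size) and act as S_4 × S_2 within it; |Aut| = 48.

48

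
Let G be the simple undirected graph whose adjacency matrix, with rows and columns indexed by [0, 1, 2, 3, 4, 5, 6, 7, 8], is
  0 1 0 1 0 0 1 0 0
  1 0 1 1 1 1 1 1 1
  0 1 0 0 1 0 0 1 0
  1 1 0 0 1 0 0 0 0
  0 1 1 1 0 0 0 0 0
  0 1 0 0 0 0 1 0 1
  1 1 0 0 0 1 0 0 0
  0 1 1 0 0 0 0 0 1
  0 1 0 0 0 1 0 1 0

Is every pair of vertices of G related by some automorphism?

Vertex 1 is the only vertex of degree 8, so every automorphism fixes it; G is not vertex-transitive.

No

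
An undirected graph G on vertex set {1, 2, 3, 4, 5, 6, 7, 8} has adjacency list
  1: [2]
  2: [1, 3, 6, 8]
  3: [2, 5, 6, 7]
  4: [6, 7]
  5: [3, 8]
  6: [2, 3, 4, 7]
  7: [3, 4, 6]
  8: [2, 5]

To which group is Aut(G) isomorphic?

{e}

The degree sequence is [1, 4, 4, 2, 2, 4, 3, 2]. Checking the degree-preserving permutations of the vertex set shows that none except the identity preserves every edge, so Aut(G) is trivial.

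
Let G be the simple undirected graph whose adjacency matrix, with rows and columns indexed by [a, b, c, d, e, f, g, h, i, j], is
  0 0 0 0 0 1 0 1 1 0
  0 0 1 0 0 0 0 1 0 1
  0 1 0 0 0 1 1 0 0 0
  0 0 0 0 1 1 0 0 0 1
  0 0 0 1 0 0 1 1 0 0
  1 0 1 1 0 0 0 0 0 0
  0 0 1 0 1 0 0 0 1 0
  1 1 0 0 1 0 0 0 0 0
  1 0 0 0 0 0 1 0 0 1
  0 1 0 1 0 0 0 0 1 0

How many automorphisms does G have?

G is 3-regular on 10 vertices with no triangles and no 4-cycles (girth 5): this is the Petersen graph. Viewing the Petersen graph as the Kneser graph K(5,2) — vertices are 2-subsets of {1,…,5}, edges join disjoint pairs — its automorphisms are exactly the permutations of the 5-element set, so Aut ≅ S_5 of order 120.

120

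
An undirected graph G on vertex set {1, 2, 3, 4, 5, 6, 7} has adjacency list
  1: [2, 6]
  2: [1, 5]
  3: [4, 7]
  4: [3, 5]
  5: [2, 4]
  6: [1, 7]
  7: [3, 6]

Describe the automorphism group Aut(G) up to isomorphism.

G is 2-regular and connected on 7 vertices, i.e. the cycle C_7. The automorphisms of the 7-cycle are exactly the symmetries of a regular 7-gon: the dihedral group D_7, |D_7| = 14.

D_7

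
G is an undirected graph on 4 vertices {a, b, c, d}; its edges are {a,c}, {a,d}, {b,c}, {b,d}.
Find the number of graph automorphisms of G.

8

Every vertex has degree 2 and the graph is connected, so G is the 4-cycle C_4. C_4 has 4 rotations and 4 reflections, so Aut(C_4) ≅ D_4 of order 8.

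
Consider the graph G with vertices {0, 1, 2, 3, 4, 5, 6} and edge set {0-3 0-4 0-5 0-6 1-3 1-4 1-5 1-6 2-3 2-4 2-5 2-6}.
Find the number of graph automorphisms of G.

The vertices split by degree into {0, 1, 2} (degree 4) and {3, 4, 5, 6} (degree 3); every edge runs between the two parts, so G is the complete bipartite graph K_{3,4}. Automorphisms preserve the bipartition setwise (since the parts differ in size) and act as S_4 × S_3 within it; |Aut| = 144.

144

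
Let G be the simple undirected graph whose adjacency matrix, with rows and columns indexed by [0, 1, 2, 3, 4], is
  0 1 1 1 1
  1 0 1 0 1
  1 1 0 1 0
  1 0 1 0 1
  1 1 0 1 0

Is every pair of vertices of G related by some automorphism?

Vertex 0 is the only vertex of degree 4, so every automorphism fixes it; G is not vertex-transitive.

No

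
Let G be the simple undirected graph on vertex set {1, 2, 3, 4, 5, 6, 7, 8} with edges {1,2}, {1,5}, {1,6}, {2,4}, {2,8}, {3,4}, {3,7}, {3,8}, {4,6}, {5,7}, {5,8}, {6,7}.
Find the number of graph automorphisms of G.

G is 3-regular and bipartite on 2^3 = 8 vertices with girth 4; it is the hypercube graph Q_3. The symmetry group of the 3-cube is the hyperoctahedral group B_3 = Z_2 ≀ S_3, of order 2^3·3! = 48.

48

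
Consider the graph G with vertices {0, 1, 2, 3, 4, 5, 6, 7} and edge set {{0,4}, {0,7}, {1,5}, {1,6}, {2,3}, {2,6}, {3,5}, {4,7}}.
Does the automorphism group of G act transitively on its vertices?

No

G has two connected components, {1, 2, 3, 5, 6} and {0, 4, 7}; each is 2-regular, so G = C_5 ⊔ C_3. The orbit of 0 under Aut(G) is {0, 4, 7}, which does not contain 1, so G is not vertex-transitive.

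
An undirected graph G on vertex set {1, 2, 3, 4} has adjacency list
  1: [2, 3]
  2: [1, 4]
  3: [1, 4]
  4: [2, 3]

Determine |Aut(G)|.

G is 2-regular and bipartite on 2^2 = 4 vertices with girth 4; it is the hypercube graph Q_2. Aut(Q_2) consists of the signed permutations of the 2 coordinate axes: 2! permutations times 2^2 sign flips, so |Aut| = 2^2·2! = 8.

8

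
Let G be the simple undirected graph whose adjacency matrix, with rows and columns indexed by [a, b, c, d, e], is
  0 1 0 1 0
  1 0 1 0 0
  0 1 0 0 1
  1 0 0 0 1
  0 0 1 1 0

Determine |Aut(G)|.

G is 2-regular and connected on 5 vertices, i.e. the cycle C_5. C_5 has 5 rotations and 5 reflections, so Aut(C_5) ≅ D_5 of order 10.

10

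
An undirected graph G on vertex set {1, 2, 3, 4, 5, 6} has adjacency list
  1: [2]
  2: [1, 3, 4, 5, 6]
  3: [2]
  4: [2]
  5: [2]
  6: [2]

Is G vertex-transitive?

Vertex 2 is the only vertex of degree 5, so every automorphism fixes it; G is not vertex-transitive.

No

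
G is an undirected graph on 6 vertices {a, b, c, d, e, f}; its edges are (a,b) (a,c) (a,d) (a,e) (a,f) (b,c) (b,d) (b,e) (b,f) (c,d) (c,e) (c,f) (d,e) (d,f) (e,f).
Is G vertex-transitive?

Yes

Every vertex has degree 5, so G is the complete graph K_6. Any permutation of the 6 vertices preserves K_6, so Aut(K_6) = S_6 of order 6! = 720. This group acts transitively on the 6 vertices.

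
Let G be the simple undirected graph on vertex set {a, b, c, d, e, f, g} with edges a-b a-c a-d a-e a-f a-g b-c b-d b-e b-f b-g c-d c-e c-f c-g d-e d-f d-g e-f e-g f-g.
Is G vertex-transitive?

Yes

All 7 vertices are pairwise adjacent: G = K_7. Every bijection on the vertex set is an automorphism of K_7; hence Aut(K_7) ≅ S_7, order 5040. This group acts transitively on the 7 vertices.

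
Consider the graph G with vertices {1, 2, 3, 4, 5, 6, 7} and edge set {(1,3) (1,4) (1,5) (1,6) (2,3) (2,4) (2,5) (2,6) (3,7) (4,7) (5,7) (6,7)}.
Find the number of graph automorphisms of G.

The vertices split by degree into {1, 2, 7} (degree 4) and {3, 4, 5, 6} (degree 3); every edge runs between the two parts, so G is the complete bipartite graph K_{3,4}. The parts have unequal sizes, so no automorphism swaps them; each part is permuted independently, giving S_4 × S_3 of order 4!·3! = 144.

144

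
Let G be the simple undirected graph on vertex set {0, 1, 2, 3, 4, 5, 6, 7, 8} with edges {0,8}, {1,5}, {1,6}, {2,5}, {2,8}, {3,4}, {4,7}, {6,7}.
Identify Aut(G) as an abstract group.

The degree sequence is [1, 2, 2, 1, 2, 2, 2, 2, 2]; the two degree-1 vertices 0 and 3 are the ends of a path, so G = P_9. The only nontrivial automorphism of a path is the end-to-end reflection, so Aut(G) ≅ Z_2.

the cyclic group of order 2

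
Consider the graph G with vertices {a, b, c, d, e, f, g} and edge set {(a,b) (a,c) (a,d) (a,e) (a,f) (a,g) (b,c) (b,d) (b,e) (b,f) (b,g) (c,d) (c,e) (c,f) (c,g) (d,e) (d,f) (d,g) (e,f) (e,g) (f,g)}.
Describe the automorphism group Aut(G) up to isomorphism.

Every vertex has degree 6, so G is the complete graph K_7. Any permutation of the 7 vertices preserves K_7, so Aut(K_7) = S_7 of order 7! = 5040.

the symmetric group on 7 letters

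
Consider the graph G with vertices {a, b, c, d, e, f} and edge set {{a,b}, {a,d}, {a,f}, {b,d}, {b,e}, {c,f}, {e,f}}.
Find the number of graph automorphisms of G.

The degree sequence is [3, 3, 1, 2, 2, 3]. Checking the degree-preserving permutations of the vertex set shows that none except the identity preserves every edge, so Aut(G) is trivial.

1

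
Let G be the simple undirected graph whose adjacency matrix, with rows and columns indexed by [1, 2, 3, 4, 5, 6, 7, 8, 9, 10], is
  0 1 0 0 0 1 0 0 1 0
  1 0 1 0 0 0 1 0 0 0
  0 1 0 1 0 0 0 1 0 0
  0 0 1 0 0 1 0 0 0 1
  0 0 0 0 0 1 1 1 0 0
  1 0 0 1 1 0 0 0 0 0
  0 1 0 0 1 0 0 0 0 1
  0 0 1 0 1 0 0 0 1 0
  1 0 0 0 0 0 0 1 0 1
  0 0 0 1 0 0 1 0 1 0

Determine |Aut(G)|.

120

G is 3-regular on 10 vertices with no triangles and no 4-cycles (girth 5): this is the Petersen graph. It is a classical fact that the Petersen graph has automorphism group S_5 (order 120), arising from its description as the Kneser graph K(5,2).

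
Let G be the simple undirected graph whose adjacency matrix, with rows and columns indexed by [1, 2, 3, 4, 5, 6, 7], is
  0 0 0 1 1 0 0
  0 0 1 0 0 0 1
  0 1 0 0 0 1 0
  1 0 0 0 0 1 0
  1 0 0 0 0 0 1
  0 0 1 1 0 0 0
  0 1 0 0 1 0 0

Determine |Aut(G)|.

Every vertex has degree 2 and the graph is connected, so G is the 7-cycle C_7. C_7 has 7 rotations and 7 reflections, so Aut(C_7) ≅ D_7 of order 14.

14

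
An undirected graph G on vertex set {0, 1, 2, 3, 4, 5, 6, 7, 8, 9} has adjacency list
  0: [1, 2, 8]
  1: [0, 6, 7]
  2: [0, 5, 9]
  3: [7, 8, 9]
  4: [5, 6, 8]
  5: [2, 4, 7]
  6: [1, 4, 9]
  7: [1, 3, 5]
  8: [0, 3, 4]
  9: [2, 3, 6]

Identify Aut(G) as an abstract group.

S_5

G is 3-regular on 10 vertices with no triangles and no 4-cycles (girth 5): this is the Petersen graph. Viewing the Petersen graph as the Kneser graph K(5,2) — vertices are 2-subsets of {1,…,5}, edges join disjoint pairs — its automorphisms are exactly the permutations of the 5-element set, so Aut ≅ S_5 of order 120.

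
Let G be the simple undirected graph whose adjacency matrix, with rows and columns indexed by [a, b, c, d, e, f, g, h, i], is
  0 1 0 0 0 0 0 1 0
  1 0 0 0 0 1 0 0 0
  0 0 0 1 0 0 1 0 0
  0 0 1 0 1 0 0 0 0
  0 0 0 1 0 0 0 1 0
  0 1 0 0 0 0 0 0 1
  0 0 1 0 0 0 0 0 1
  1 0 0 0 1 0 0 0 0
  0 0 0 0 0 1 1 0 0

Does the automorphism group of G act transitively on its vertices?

Every vertex has degree 2 and the graph is connected, so G is the 9-cycle C_9. C_9 has 9 rotations and 9 reflections, so Aut(C_9) ≅ D_9 of order 18. Under this action every vertex can be carried to every other, so G is vertex-transitive.

Yes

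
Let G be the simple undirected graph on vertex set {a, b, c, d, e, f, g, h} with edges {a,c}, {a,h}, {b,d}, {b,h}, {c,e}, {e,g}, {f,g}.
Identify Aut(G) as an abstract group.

The degree sequence is [2, 2, 2, 1, 2, 1, 2, 2]; the two degree-1 vertices d and f are the ends of a path, so G = P_8. The only nontrivial automorphism of a path is the end-to-end reflection, so Aut(G) ≅ Z_2.

C_2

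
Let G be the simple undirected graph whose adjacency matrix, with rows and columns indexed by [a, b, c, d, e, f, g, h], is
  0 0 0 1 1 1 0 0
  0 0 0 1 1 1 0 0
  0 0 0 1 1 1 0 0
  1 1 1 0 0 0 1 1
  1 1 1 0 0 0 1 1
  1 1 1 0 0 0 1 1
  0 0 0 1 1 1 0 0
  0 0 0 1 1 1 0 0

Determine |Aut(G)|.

720

The vertices split by degree into {d, e, f} (degree 5) and {a, b, c, g, h} (degree 3); every edge runs between the two parts, so G is the complete bipartite graph K_{3,5}. The parts have unequal sizes, so no automorphism swaps them; each part is permuted independently, giving S_3 × S_5 of order 3!·5! = 720.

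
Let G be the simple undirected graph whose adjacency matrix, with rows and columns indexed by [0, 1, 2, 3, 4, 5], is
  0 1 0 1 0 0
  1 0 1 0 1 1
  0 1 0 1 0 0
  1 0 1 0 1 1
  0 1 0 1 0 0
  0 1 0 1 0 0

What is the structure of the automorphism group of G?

S_4 × S_2

The vertices split by degree into {1, 3} (degree 4) and {0, 2, 4, 5} (degree 2); every edge runs between the two parts, so G is the complete bipartite graph K_{2,4}. The parts have unequal sizes, so no automorphism swaps them; each part is permuted independently, giving S_4 × S_2 of order 4!·2! = 48.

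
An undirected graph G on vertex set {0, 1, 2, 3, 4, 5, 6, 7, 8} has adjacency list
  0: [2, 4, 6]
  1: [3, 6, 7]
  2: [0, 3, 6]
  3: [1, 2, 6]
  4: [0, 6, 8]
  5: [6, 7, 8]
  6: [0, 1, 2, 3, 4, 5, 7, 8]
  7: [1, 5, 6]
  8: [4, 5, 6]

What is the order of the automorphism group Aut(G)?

Vertex 6 is the unique vertex of degree 8; the remaining 8 vertices each have degree 3 and induce a cycle, so G is the wheel on 9 vertices with hub 6. With the hub fixed, the remaining symmetry is that of the rim cycle C_8, giving the dihedral group D_8.

16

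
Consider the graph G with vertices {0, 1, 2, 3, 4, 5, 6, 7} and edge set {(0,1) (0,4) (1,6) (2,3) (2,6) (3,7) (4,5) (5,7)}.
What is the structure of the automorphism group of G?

D_8

Every vertex has degree 2 and the graph is connected, so G is the 8-cycle C_8. The automorphisms of the 8-cycle are exactly the symmetries of a regular 8-gon: the dihedral group D_8, |D_8| = 16.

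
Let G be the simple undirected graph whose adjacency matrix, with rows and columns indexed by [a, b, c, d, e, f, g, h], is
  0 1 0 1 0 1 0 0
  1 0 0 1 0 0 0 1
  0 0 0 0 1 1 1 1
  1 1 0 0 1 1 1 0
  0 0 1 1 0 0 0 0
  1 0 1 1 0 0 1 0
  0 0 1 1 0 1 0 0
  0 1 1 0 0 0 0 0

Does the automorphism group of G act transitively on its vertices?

Vertex d is the only vertex of degree 5, so every automorphism fixes it; G is not vertex-transitive.

No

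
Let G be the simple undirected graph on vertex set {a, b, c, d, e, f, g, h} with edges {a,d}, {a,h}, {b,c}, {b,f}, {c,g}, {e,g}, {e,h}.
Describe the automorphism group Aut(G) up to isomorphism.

The degree sequence is [2, 2, 2, 1, 2, 1, 2, 2]; the two degree-1 vertices d and f are the ends of a path, so G = P_8. The only nontrivial automorphism of a path is the end-to-end reflection, so Aut(G) ≅ Z_2.

Z_2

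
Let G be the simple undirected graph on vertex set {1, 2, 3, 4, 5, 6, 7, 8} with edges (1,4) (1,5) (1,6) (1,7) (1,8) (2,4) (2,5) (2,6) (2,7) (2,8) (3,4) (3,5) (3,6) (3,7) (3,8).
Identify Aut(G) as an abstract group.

S_3 × S_5

The vertices split by degree into {1, 2, 3} (degree 5) and {4, 5, 6, 7, 8} (degree 3); every edge runs between the two parts, so G is the complete bipartite graph K_{3,5}. The parts have unequal sizes, so no automorphism swaps them; each part is permuted independently, giving S_3 × S_5 of order 3!·5! = 720.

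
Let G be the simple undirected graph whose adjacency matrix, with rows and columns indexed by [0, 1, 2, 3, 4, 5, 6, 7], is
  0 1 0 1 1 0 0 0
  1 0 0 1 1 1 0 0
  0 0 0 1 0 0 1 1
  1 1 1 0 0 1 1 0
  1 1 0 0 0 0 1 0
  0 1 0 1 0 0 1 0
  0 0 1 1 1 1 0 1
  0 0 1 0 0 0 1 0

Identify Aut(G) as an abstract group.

The degree sequence is [3, 4, 3, 5, 3, 3, 5, 2]. Checking the degree-preserving permutations of the vertex set shows that none except the identity preserves every edge, so Aut(G) is trivial.

the trivial group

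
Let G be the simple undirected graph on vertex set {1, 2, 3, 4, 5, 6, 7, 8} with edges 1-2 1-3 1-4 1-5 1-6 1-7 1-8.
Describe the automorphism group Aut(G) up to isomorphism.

Vertex 1 has degree 7 and every other vertex has degree 1, so G is the star K_{1,7} with centre 1. Any automorphism fixes the centre and permutes the 7 leaves freely, so Aut(G) ≅ S_7 of order 7! = 5040.

the symmetric group on 7 letters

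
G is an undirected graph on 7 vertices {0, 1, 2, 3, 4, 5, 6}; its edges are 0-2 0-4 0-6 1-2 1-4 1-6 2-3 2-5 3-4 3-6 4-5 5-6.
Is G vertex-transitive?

Automorphisms preserve degree, but G has vertices of degree 3 and vertices of degree 4; no automorphism maps one to the other, so G is not vertex-transitive.

No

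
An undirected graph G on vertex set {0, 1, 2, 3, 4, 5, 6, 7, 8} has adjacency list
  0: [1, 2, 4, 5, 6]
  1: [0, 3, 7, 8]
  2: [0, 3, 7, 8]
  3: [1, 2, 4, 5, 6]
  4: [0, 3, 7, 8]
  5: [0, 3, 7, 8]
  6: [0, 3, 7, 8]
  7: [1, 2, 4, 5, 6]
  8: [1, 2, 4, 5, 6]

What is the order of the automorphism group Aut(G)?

2880

The vertices split by degree into {0, 3, 7, 8} (degree 5) and {1, 2, 4, 5, 6} (degree 4); every edge runs between the two parts, so G is the complete bipartite graph K_{4,5}. The parts have unequal sizes, so no automorphism swaps them; each part is permuted independently, giving S_4 × S_5 of order 4!·5! = 2880.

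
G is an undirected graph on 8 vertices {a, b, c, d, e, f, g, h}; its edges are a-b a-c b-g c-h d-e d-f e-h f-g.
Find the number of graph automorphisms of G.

16

G is 2-regular and connected on 8 vertices, i.e. the cycle C_8. The automorphisms of the 8-cycle are exactly the symmetries of a regular 8-gon: the dihedral group D_8, |D_8| = 16.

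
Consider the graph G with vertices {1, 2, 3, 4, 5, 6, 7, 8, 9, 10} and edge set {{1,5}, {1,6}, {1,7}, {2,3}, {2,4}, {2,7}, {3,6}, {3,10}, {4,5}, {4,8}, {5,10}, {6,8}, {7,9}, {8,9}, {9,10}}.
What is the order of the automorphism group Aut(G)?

120

G is 3-regular on 10 vertices with no triangles and no 4-cycles (girth 5): this is the Petersen graph. Viewing the Petersen graph as the Kneser graph K(5,2) — vertices are 2-subsets of {1,…,5}, edges join disjoint pairs — its automorphisms are exactly the permutations of the 5-element set, so Aut ≅ S_5 of order 120.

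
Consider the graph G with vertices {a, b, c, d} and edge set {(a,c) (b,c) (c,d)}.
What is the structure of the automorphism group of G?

the symmetric group on 3 letters

Vertex c has degree 3 and every other vertex has degree 1, so G is the star K_{1,3} with centre c. Any automorphism fixes the centre and permutes the 3 leaves freely, so Aut(G) ≅ S_3 of order 3! = 6.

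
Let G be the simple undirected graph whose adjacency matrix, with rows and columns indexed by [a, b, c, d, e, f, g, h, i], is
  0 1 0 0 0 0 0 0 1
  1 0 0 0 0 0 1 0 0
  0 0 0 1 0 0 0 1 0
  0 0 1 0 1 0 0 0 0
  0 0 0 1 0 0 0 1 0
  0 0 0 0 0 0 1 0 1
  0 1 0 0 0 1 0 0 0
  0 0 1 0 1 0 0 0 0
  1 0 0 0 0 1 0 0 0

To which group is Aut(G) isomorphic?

G has two connected components, {a, b, f, g, i} and {c, d, e, h}; each is 2-regular, so G = C_5 ⊔ C_4. No automorphism exchanges components of different sizes, hence Aut(G) is the direct product D_5 × D_4, order 80.

D_5 × D_4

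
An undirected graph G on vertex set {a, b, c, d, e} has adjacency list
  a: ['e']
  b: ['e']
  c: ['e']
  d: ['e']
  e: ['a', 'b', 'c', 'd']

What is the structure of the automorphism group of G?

Vertex e has degree 4 and every other vertex has degree 1, so G is the star K_{1,4} with centre e. The 4 leaves are pairwise interchangeable while the centre is fixed, giving Aut(G) = S_4.

the symmetric group on 4 letters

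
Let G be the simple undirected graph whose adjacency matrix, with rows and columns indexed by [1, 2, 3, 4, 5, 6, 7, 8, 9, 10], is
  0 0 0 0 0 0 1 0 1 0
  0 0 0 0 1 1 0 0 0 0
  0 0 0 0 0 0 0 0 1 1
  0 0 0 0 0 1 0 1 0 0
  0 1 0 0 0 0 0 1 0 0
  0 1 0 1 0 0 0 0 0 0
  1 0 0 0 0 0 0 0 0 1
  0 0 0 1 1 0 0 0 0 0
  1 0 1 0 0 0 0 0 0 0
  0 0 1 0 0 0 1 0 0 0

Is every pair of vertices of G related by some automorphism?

G has two connected components, {2, 4, 5, 6, 8} and {1, 3, 7, 9, 10}; each is 2-regular, so G = C_5 ⊔ C_5. Aut of a disjoint union of two copies of C_5 is the wreath product D_5 ≀ Z_2, of order 2·10² = 200. This group acts transitively on the 10 vertices.

Yes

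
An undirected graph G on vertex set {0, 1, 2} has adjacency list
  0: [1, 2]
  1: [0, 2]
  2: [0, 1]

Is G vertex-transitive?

Yes

Every vertex has degree 2, so G is the complete graph K_3. Every bijection on the vertex set is an automorphism of K_3; hence Aut(K_3) ≅ S_3, order 6. This group acts transitively on the 3 vertices.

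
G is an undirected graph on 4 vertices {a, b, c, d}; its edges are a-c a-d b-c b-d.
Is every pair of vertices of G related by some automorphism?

G is 2-regular and bipartite on 2^2 = 4 vertices with girth 4; it is the hypercube graph Q_2. The symmetry group of the 2-cube is the hyperoctahedral group B_2 = Z_2 ≀ S_2, of order 2^2·2! = 8. This group acts transitively on the 4 vertices.

Yes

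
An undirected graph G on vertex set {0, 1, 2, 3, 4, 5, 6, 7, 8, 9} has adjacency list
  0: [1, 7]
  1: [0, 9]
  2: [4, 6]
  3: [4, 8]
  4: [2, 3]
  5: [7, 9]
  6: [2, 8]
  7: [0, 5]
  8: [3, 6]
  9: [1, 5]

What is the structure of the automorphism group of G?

D_5 ≀ Z_2

G has two connected components, {0, 1, 5, 7, 9} and {2, 3, 4, 6, 8}; each is 2-regular, so G = C_5 ⊔ C_5. With two isomorphic components, Aut(G) = Aut(C_5) ≀ S_2 = (D_5 × D_5) ⋊ Z_2: permute each cycle by D_5, then optionally swap the two cycles. Order 2·(2·5)² = 200.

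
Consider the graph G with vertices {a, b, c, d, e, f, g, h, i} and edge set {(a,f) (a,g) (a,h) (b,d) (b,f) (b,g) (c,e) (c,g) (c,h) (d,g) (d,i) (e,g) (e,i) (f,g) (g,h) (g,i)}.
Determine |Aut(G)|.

16

Vertex g is the unique vertex of degree 8; the remaining 8 vertices each have degree 3 and induce a cycle, so G is the wheel on 9 vertices with hub g. With the hub fixed, the remaining symmetry is that of the rim cycle C_8, giving the dihedral group D_8.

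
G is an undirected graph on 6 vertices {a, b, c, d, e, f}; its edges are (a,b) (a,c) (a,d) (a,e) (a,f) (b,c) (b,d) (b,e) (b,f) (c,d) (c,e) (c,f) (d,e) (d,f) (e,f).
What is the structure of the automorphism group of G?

All 6 vertices are pairwise adjacent: G = K_6. Every bijection on the vertex set is an automorphism of K_6; hence Aut(K_6) ≅ S_6, order 720.

the symmetric group on 6 letters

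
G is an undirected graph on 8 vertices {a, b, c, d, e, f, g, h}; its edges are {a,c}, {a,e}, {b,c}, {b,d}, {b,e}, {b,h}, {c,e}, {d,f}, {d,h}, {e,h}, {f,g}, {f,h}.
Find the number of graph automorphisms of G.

1

The degree sequence is [2, 4, 3, 3, 4, 3, 1, 4]. Checking the degree-preserving permutations of the vertex set shows that none except the identity preserves every edge, so Aut(G) is trivial.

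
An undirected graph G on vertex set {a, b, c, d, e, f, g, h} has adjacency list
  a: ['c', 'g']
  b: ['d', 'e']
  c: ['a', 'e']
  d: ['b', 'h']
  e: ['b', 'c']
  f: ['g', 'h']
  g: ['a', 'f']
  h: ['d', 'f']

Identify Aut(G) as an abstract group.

D_8

Every vertex has degree 2 and the graph is connected, so G is the 8-cycle C_8. C_8 has 8 rotations and 8 reflections, so Aut(C_8) ≅ D_8 of order 16.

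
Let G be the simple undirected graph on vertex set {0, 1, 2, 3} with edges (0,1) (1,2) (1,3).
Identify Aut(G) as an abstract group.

S_3

Vertex 1 has degree 3 and every other vertex has degree 1, so G is the star K_{1,3} with centre 1. Any automorphism fixes the centre and permutes the 3 leaves freely, so Aut(G) ≅ S_3 of order 3! = 6.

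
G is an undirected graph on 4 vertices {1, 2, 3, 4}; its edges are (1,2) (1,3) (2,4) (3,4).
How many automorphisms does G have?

G is 2-regular and connected on 4 vertices, i.e. the cycle C_4. C_4 has 4 rotations and 4 reflections, so Aut(C_4) ≅ D_4 of order 8.

8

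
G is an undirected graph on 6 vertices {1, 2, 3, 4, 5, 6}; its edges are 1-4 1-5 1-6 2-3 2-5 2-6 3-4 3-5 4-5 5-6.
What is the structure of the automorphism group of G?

D_5

Vertex 5 is the unique vertex of degree 5; the remaining 5 vertices each have degree 3 and induce a cycle, so G is the wheel on 6 vertices with hub 5. With the hub fixed, the remaining symmetry is that of the rim cycle C_5, giving the dihedral group D_5.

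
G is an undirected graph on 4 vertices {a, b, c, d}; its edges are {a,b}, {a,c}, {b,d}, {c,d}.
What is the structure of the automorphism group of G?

D_4

G is 2-regular and connected on 4 vertices, i.e. the cycle C_4. The automorphisms of the 4-cycle are exactly the symmetries of a regular 4-gon: the dihedral group D_4, |D_4| = 8.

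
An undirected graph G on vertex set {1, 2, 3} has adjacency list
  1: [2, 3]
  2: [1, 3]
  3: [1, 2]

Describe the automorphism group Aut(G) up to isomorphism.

the symmetric group on 3 letters

Every vertex has degree 2, so G is the complete graph K_3. Every bijection on the vertex set is an automorphism of K_3; hence Aut(K_3) ≅ S_3, order 6.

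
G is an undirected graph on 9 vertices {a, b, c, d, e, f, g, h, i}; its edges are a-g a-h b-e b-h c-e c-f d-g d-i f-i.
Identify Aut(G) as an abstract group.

the dihedral group of order 18

G is 2-regular and connected on 9 vertices, i.e. the cycle C_9. C_9 has 9 rotations and 9 reflections, so Aut(C_9) ≅ D_9 of order 18.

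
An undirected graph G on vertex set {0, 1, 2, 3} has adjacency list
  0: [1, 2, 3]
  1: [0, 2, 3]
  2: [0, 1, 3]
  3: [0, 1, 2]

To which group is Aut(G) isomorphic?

S_4

All 4 vertices are pairwise adjacent: G = K_4. Every bijection on the vertex set is an automorphism of K_4; hence Aut(K_4) ≅ S_4, order 24.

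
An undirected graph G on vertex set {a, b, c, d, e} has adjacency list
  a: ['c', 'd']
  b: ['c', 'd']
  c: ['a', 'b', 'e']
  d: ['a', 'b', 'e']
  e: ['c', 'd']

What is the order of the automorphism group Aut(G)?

12

The vertices split by degree into {c, d} (degree 3) and {a, b, e} (degree 2); every edge runs between the two parts, so G is the complete bipartite graph K_{2,3}. The parts have unequal sizes, so no automorphism swaps them; each part is permuted independently, giving S_3 × S_2 of order 3!·2! = 12.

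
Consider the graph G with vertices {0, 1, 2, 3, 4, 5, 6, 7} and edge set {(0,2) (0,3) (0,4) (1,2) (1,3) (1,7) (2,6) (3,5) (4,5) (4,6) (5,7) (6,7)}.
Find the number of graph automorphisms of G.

48

G is 3-regular and bipartite on 2^3 = 8 vertices with girth 4; it is the hypercube graph Q_3. The symmetry group of the 3-cube is the hyperoctahedral group B_3 = Z_2 ≀ S_3, of order 2^3·3! = 48.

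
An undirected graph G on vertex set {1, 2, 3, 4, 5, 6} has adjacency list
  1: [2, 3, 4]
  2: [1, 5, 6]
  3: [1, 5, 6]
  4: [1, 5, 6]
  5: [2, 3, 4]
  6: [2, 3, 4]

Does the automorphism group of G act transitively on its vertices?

G is 3-regular and bipartite with parts {2, 3, 4} and {1, 5, 6} (each part is independent and every cross-pair is an edge), so G = K_{3,3}. Each part can be permuted independently (S_3 × S_3) and the two equal-size parts can also be swapped, giving (S_3 × S_3) ⋊ Z_2 of order 2·(3!)² = 72. This group acts transitively on the 6 vertices.

Yes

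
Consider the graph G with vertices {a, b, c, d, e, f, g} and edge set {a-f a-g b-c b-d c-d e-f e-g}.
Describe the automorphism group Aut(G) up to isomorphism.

G has two connected components, {a, e, f, g} and {b, c, d}; each is 2-regular, so G = C_4 ⊔ C_3. No automorphism exchanges components of different sizes, hence Aut(G) is the direct product D_4 × D_3, order 48.

D_4 × D_3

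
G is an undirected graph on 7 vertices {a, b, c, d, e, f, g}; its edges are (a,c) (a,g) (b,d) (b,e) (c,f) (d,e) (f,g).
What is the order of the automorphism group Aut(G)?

48

G has two connected components, {a, c, f, g} and {b, d, e}; each is 2-regular, so G = C_4 ⊔ C_3. No automorphism exchanges components of different sizes, hence Aut(G) is the direct product D_3 × D_4, order 48.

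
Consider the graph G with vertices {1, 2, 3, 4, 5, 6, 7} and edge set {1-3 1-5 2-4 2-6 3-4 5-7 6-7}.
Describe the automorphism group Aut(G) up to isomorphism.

G is 2-regular and connected on 7 vertices, i.e. the cycle C_7. The automorphisms of the 7-cycle are exactly the symmetries of a regular 7-gon: the dihedral group D_7, |D_7| = 14.

the dihedral group of order 14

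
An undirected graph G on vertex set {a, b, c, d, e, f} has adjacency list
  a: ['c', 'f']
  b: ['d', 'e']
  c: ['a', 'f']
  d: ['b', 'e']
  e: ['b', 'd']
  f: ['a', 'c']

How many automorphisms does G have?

G has two connected components, {a, c, f} and {b, d, e}; each is 2-regular, so G = C_3 ⊔ C_3. With two isomorphic components, Aut(G) = Aut(C_3) ≀ S_2 = (D_3 × D_3) ⋊ Z_2: permute each cycle by D_3, then optionally swap the two cycles. Order 2·(2·3)² = 72.

72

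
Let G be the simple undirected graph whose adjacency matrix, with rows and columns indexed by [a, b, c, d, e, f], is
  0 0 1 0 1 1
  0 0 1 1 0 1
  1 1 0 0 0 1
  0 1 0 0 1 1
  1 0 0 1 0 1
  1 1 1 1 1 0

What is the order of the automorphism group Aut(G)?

10

Vertex f is the unique vertex of degree 5; the remaining 5 vertices each have degree 3 and induce a cycle, so G is the wheel on 6 vertices with hub f. Every automorphism fixes the hub and acts on the rim 5-cycle, so Aut(G) ≅ Aut(C_5) = D_5 of order 10.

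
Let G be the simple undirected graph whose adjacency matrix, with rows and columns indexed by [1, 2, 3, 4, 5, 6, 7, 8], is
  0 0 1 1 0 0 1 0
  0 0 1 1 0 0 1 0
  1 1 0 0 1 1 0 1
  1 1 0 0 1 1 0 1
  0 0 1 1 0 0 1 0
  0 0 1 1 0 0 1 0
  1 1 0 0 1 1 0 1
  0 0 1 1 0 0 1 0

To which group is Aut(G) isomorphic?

The vertices split by degree into {3, 4, 7} (degree 5) and {1, 2, 5, 6, 8} (degree 3); every edge runs between the two parts, so G is the complete bipartite graph K_{3,5}. The parts have unequal sizes, so no automorphism swaps them; each part is permuted independently, giving S_3 × S_5 of order 3!·5! = 720.

S_3 × S_5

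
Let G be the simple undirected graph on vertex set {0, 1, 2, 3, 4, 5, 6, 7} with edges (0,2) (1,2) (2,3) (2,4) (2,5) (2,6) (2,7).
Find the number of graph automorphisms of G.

Vertex 2 has degree 7 and every other vertex has degree 1, so G is the star K_{1,7} with centre 2. The 7 leaves are pairwise interchangeable while the centre is fixed, giving Aut(G) = S_7.

5040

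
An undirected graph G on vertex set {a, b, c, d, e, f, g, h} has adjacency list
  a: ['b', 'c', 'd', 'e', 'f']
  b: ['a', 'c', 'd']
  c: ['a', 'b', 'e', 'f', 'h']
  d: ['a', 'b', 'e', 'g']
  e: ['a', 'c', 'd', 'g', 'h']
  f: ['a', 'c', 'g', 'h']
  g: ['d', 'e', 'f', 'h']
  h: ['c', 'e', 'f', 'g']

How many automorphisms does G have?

The degree sequence is [5, 3, 5, 4, 5, 4, 4, 4]. Checking the degree-preserving permutations of the vertex set shows that none except the identity preserves every edge, so Aut(G) is trivial.

1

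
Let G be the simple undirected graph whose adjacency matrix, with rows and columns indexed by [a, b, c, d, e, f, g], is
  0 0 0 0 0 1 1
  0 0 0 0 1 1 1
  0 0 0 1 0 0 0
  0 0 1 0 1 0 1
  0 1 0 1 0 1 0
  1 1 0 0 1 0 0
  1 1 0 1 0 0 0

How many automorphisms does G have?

The degree sequence is [2, 3, 1, 3, 3, 3, 3]. Checking the degree-preserving permutations of the vertex set shows that none except the identity preserves every edge, so Aut(G) is trivial.

1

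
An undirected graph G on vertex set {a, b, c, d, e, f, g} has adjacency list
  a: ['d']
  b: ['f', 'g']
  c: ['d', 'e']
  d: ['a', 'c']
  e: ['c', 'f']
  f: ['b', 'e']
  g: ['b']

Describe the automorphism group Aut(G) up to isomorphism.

C_2

The degree sequence is [1, 2, 2, 2, 2, 2, 1]; the two degree-1 vertices a and g are the ends of a path, so G = P_7. The only nontrivial automorphism of a path is the end-to-end reflection, so Aut(G) ≅ Z_2.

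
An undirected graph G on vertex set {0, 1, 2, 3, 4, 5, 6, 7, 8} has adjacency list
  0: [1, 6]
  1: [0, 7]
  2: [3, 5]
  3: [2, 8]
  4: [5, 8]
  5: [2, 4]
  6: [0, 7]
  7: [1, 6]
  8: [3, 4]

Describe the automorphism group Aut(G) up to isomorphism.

D_4 × D_5

G has two connected components, {2, 3, 4, 5, 8} and {0, 1, 6, 7}; each is 2-regular, so G = C_5 ⊔ C_4. No automorphism exchanges components of different sizes, hence Aut(G) is the direct product D_4 × D_5, order 80.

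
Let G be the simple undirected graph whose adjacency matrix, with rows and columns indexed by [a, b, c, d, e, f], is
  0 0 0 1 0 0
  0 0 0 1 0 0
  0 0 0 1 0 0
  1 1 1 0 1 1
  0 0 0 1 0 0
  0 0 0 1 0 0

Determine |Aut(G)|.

120

Vertex d has degree 5 and every other vertex has degree 1, so G is the star K_{1,5} with centre d. Any automorphism fixes the centre and permutes the 5 leaves freely, so Aut(G) ≅ S_5 of order 5! = 120.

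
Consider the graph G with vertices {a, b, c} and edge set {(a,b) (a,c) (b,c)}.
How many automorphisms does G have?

6

All 3 vertices are pairwise adjacent: G = K_3. Any permutation of the 3 vertices preserves K_3, so Aut(K_3) = S_3 of order 3! = 6.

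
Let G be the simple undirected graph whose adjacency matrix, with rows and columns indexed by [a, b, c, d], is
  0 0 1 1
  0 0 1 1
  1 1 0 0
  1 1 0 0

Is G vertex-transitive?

G is 2-regular and bipartite on 2^2 = 4 vertices with girth 4; it is the hypercube graph Q_2. Aut(Q_2) consists of the signed permutations of the 2 coordinate axes: 2! permutations times 2^2 sign flips, so |Aut| = 2^2·2! = 8. This group acts transitively on the 4 vertices.

Yes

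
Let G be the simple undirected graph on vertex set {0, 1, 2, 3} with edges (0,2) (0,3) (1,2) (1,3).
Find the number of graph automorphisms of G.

G is 2-regular and bipartite with parts {2, 3} and {0, 1} (each part is independent and every cross-pair is an edge), so G = K_{2,2}. Aut(K_{2,2}) is the wreath product S_2 ≀ Z_2: permute within each part, then optionally swap the parts; |Aut| = 2·(2!)² = 8.

8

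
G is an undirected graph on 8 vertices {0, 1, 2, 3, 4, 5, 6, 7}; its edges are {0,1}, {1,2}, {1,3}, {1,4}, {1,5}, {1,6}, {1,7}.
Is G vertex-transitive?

No

Vertex 1 is the only vertex of degree 7, so every automorphism fixes it; G is not vertex-transitive.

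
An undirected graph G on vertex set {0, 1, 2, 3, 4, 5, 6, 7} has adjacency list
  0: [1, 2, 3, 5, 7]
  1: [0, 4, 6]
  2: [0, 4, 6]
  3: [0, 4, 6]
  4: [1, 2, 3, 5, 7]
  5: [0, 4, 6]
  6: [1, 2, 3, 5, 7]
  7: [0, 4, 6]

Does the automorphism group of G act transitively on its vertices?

No

Automorphisms preserve degree, but G has vertices of degree 3 and vertices of degree 5; no automorphism maps one to the other, so G is not vertex-transitive.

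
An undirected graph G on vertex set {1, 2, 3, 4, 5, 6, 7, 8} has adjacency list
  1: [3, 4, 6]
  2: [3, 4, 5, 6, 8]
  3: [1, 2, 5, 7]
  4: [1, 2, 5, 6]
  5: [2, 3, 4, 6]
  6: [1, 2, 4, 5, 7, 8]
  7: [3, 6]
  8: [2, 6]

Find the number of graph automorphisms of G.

Degrees alone do not determine every vertex (e.g. 3 and 4 both have degree 4), but their neighbour-degree multisets differ: N(3) has degrees [2, 3, 4, 5] while N(4) has degrees [3, 4, 5, 6]. Repeating this refinement separates all vertices, so the only automorphism is the identity.

1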